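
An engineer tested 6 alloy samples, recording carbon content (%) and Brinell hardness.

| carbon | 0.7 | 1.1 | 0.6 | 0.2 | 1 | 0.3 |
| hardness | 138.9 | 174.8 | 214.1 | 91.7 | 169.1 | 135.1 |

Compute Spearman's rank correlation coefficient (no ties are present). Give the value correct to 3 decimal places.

Rank carbon: 4, 6, 3, 1, 5, 2
Rank hardness: 3, 5, 6, 1, 4, 2
d = rank(carbon) − rank(hardness): 1, 1, -3, 0, 1, 0; Σd² = 12
ρ = 1 − 6Σd² / [n(n²−1)] = 1 − 6×12 / (6×35) = 1 − 72/210 ≈ 0.657

0.657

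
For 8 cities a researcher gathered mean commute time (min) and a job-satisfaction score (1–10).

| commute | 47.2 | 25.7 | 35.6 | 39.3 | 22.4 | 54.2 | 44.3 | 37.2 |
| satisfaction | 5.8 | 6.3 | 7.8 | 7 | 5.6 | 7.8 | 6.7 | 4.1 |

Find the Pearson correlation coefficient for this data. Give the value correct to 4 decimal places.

0.3492

n = 8, Σx = 305.9, Σy = 51.1, Σx² = 12485.91, Σy² = 337.07, Σxy = 1985.98
nΣxy − ΣxΣy = 15887.84 − 15631.49 = 256.35
nΣx² − (Σx)² = 99887.28 − 93574.81 = 6312.47; nΣy² − (Σy)² = 2696.56 − 2611.21 = 85.35
r = 256.35 / √(6312.47 × 85.35) = 256.35 / 734.0091 ≈ 0.3492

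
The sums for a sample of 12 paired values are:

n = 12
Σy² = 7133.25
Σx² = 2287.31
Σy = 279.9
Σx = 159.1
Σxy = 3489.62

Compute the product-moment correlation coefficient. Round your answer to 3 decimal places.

r = (nΣxy − ΣxΣy) / √[(nΣx² − (Σx)²)(nΣy² − (Σy)²)]
Numerator: 12×3489.62 − 159.1×279.9 = -2656.65
Denominator: √[(27447.72 − 25312.81)(85599 − 78344.01)] = √[2134.91 × 7254.99] = 3935.5750
r = -2656.65 / 3935.5750 ≈ -0.675

-0.675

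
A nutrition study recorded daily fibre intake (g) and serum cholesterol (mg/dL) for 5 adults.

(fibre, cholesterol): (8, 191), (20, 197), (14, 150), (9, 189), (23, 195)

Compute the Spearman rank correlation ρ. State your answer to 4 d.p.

Rank fibre: 1, 4, 3, 2, 5
Rank cholesterol: 3, 5, 1, 2, 4
d = rank(fibre) − rank(cholesterol): -2, -1, 2, 0, 1; Σd² = 10
ρ = 1 − 6Σd² / [n(n²−1)] = 1 − 6×10 / (5×24) = 1 − 60/120 ≈ 0.5000

0.5000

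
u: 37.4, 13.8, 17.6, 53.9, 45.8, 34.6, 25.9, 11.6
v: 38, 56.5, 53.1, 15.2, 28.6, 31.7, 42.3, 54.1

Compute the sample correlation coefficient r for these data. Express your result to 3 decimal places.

n = 8, Σu = 240.6, Σv = 319.5, Σu² = 8904.34, Σv² = 14225.85, Σuv = 8084.57
nΣuv − ΣuΣv = 64676.56 − 76871.7 = -12195.14
nΣu² − (Σu)² = 71234.72 − 57888.36 = 13346.36; nΣv² − (Σv)² = 113806.8 − 102080.25 = 11726.55
r = -12195.14 / √(13346.36 × 11726.55) = -12195.14 / 12510.2661 ≈ -0.975

-0.975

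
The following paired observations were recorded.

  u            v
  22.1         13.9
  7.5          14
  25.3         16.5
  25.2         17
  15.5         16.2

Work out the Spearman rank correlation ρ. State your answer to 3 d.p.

Rank u: 3, 1, 5, 4, 2
Rank v: 1, 2, 4, 5, 3
d = rank(u) − rank(v): 2, -1, 1, -1, -1; Σd² = 8
ρ = 1 − 6Σd² / [n(n²−1)] = 1 − 6×8 / (5×24) = 1 − 48/120 ≈ 0.600

0.600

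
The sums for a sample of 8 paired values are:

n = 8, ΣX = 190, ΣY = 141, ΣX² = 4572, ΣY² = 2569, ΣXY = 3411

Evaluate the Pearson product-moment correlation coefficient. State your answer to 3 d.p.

r = (nΣXY − ΣXΣY) / √[(nΣX² − (ΣX)²)(nΣY² − (ΣY)²)]
Numerator: 8×3411 − 190×141 = 498
Denominator: √[(36576 − 36100)(20552 − 19881)] = √[476 × 671] = 565.1513
r = 498 / 565.1513 ≈ 0.881

0.881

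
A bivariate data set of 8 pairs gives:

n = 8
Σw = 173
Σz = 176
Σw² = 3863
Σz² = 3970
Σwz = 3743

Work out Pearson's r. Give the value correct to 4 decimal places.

r = (nΣwz − ΣwΣz) / √[(nΣw² − (Σw)²)(nΣz² − (Σz)²)]
Numerator: 8×3743 − 173×176 = -504
Denominator: √[(30904 − 29929)(31760 − 30976)] = √[975 × 784] = 874.2997
r = -504 / 874.2997 ≈ -0.5765

-0.5765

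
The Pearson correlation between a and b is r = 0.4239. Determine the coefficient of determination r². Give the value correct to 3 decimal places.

0.180

r² = (0.4239)² = 0.180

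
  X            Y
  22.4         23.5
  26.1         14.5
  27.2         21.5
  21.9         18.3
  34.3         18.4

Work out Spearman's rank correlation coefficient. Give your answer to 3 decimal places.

Rank X: 2, 3, 4, 1, 5
Rank Y: 5, 1, 4, 2, 3
d = rank(X) − rank(Y): -3, 2, 0, -1, 2; Σd² = 18
ρ = 1 − 6Σd² / [n(n²−1)] = 1 − 6×18 / (5×24) = 1 − 108/120 ≈ 0.100

0.100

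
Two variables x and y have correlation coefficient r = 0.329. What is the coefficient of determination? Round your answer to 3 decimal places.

0.108

r² = (0.329)² = 0.108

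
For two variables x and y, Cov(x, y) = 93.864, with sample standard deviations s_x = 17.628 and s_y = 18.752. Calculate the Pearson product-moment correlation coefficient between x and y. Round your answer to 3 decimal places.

r = Cov(x,y) / (s_x · s_y) = 93.864 / (17.628 × 18.752)
  = 93.864 / 330.5603 ≈ 0.284

0.284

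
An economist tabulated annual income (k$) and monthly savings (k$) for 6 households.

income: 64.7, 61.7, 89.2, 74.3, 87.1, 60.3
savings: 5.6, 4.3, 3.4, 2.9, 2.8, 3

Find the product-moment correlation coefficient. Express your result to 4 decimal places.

n = 6, Σx = 437.3, Σy = 22, Σx² = 32692.61, Σy² = 86.66, Σxy = 1571.16
nΣxy − ΣxΣy = 9426.96 − 9620.6 = -193.64
nΣx² − (Σx)² = 196155.66 − 191231.29 = 4924.37; nΣy² − (Σy)² = 519.96 − 484 = 35.96
r = -193.64 / √(4924.37 × 35.96) = -193.64 / 420.8092 ≈ -0.4602

-0.4602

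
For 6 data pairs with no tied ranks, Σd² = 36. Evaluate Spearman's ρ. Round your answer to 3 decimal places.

ρ = 1 − 6Σd² / [n(n²−1)] = 1 − 6×36 / (6×35)
  = 1 − 216/210 = 1 − 1.0286 ≈ -0.029

-0.029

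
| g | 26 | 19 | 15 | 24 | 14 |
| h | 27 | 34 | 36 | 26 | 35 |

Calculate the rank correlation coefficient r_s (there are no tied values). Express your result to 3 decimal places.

-0.800

Rank g: 5, 3, 2, 4, 1
Rank h: 2, 3, 5, 1, 4
d = rank(g) − rank(h): 3, 0, -3, 3, -3; Σd² = 36
ρ = 1 − 6Σd² / [n(n²−1)] = 1 − 6×36 / (5×24) = 1 − 216/120 ≈ -0.800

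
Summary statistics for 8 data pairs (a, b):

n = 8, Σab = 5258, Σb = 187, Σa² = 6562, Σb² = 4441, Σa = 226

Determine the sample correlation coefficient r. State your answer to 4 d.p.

-0.2222

r = (nΣab − ΣaΣb) / √[(nΣa² − (Σa)²)(nΣb² − (Σb)²)]
Numerator: 8×5258 − 226×187 = -198
Denominator: √[(52496 − 51076)(35528 − 34969)] = √[1420 × 559] = 890.9433
r = -198 / 890.9433 ≈ -0.2222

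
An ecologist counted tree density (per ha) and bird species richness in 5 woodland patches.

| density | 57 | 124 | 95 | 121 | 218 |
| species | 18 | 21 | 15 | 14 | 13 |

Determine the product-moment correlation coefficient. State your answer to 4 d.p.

-0.4880

n = 5, Σx = 615, Σy = 81, Σx² = 89815, Σy² = 1355, Σxy = 9583
nΣxy − ΣxΣy = 47915 − 49815 = -1900
nΣx² − (Σx)² = 449075 − 378225 = 70850; nΣy² − (Σy)² = 6775 − 6561 = 214
r = -1900 / √(70850 × 214) = -1900 / 3893.8285 ≈ -0.4880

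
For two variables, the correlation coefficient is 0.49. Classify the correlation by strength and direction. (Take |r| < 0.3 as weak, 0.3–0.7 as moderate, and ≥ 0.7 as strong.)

r = 0.49 > 0 so the relationship is positive.
|r| = 0.49, which falls in the moderate range.

moderate positive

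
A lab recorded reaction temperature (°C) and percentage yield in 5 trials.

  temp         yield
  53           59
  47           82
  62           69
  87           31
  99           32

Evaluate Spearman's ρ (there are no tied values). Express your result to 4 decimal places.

Rank temp: 2, 1, 3, 4, 5
Rank yield: 3, 5, 4, 1, 2
d = rank(temp) − rank(yield): -1, -4, -1, 3, 3; Σd² = 36
ρ = 1 − 6Σd² / [n(n²−1)] = 1 − 6×36 / (5×24) = 1 − 216/120 ≈ -0.8000

-0.8000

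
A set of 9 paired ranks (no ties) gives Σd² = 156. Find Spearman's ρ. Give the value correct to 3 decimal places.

ρ = 1 − 6Σd² / [n(n²−1)] = 1 − 6×156 / (9×80)
  = 1 − 936/720 = 1 − 1.3000 ≈ -0.300

-0.300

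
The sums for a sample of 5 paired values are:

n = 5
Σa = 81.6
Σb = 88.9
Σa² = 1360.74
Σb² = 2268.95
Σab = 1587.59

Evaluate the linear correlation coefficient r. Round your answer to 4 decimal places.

0.9674

r = (nΣab − ΣaΣb) / √[(nΣa² − (Σa)²)(nΣb² − (Σb)²)]
Numerator: 5×1587.59 − 81.6×88.9 = 683.71
Denominator: √[(6803.7 − 6658.56)(11344.75 − 7903.21)] = √[145.14 × 3441.54] = 706.7568
r = 683.71 / 706.7568 ≈ 0.9674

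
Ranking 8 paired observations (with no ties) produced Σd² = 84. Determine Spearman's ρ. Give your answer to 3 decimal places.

0.000

ρ = 1 − 6Σd² / [n(n²−1)] = 1 − 6×84 / (8×63)
  = 1 − 504/504 = 1 − 1.0000 ≈ 0.000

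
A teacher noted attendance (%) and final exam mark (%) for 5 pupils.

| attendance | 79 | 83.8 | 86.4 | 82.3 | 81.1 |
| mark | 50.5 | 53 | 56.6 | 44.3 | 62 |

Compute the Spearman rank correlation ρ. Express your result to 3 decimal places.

0.200

Rank attendance: 1, 4, 5, 3, 2
Rank mark: 2, 3, 4, 1, 5
d = rank(attendance) − rank(mark): -1, 1, 1, 2, -3; Σd² = 16
ρ = 1 − 6Σd² / [n(n²−1)] = 1 − 6×16 / (5×24) = 1 − 96/120 ≈ 0.200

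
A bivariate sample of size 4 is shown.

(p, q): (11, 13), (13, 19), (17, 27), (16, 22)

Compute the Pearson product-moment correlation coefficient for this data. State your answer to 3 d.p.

n = 4, Σp = 57, Σq = 81, Σp² = 835, Σq² = 1743, Σpq = 1201
nΣpq − ΣpΣq = 4804 − 4617 = 187
nΣp² − (Σp)² = 3340 − 3249 = 91; nΣq² − (Σq)² = 6972 − 6561 = 411
r = 187 / √(91 × 411) = 187 / 193.3934 ≈ 0.967

0.967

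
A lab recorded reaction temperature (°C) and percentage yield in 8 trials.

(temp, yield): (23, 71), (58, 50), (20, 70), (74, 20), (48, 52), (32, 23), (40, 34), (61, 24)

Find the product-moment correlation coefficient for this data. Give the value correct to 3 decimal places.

-0.660

n = 8, Σx = 356, Σy = 344, Σx² = 18418, Σy² = 17806, Σxy = 13469
nΣxy − ΣxΣy = 107752 − 122464 = -14712
nΣx² − (Σx)² = 147344 − 126736 = 20608; nΣy² − (Σy)² = 142448 − 118336 = 24112
r = -14712 / √(20608 × 24112) = -14712 / 22291.2560 ≈ -0.660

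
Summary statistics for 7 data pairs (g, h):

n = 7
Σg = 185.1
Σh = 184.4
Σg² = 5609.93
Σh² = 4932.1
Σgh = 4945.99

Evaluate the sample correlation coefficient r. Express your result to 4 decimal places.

r = (nΣgh − ΣgΣh) / √[(nΣg² − (Σg)²)(nΣh² − (Σh)²)]
Numerator: 7×4945.99 − 185.1×184.4 = 489.49
Denominator: √[(39269.51 − 34262.01)(34524.7 − 34003.36)] = √[5007.5 × 521.34] = 1615.7382
r = 489.49 / 1615.7382 ≈ 0.3030

0.3030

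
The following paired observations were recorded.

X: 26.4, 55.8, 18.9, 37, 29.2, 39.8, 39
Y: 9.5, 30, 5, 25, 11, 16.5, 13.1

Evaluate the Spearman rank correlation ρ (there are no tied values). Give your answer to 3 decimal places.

0.893

Rank X: 2, 7, 1, 4, 3, 6, 5
Rank Y: 2, 7, 1, 6, 3, 5, 4
d = rank(X) − rank(Y): 0, 0, 0, -2, 0, 1, 1; Σd² = 6
ρ = 1 − 6Σd² / [n(n²−1)] = 1 − 6×6 / (7×48) = 1 − 36/336 ≈ 0.893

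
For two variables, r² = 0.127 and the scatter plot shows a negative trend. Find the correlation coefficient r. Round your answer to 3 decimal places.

|r| = √0.127 = 0.356
The association is negative, so r = −0.356.

-0.356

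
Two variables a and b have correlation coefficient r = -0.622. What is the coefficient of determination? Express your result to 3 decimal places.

r² = (-0.622)² = 0.387

0.387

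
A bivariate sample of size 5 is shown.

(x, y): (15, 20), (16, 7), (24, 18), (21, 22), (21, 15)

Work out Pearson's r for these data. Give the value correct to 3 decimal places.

n = 5, Σx = 97, Σy = 82, Σx² = 1939, Σy² = 1482, Σxy = 1621
nΣxy − ΣxΣy = 8105 − 7954 = 151
nΣx² − (Σx)² = 9695 − 9409 = 286; nΣy² − (Σy)² = 7410 − 6724 = 686
r = 151 / √(286 × 686) = 151 / 442.9402 ≈ 0.341

0.341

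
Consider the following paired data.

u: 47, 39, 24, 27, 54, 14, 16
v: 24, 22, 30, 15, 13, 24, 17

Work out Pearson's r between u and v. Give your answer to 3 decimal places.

n = 7, Σu = 221, Σv = 145, Σu² = 8403, Σv² = 3219, Σuv = 4421
nΣuv − ΣuΣv = 30947 − 32045 = -1098
nΣu² − (Σu)² = 58821 − 48841 = 9980; nΣv² − (Σv)² = 22533 − 21025 = 1508
r = -1098 / √(9980 × 1508) = -1098 / 3879.4123 ≈ -0.283

-0.283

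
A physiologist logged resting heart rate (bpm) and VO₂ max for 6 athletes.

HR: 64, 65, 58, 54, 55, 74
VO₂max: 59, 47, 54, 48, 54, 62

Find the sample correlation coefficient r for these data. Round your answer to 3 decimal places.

0.597

n = 6, Σx = 370, Σy = 324, Σx² = 23102, Σy² = 17670, Σxy = 20113
nΣxy − ΣxΣy = 120678 − 119880 = 798
nΣx² − (Σx)² = 138612 − 136900 = 1712; nΣy² − (Σy)² = 106020 − 104976 = 1044
r = 798 / √(1712 × 1044) = 798 / 1336.9099 ≈ 0.597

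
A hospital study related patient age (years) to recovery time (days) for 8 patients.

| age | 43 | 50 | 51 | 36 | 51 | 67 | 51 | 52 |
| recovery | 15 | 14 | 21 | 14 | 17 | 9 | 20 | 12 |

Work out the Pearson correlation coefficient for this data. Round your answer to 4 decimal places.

n = 8, Σx = 401, Σy = 122, Σx² = 20641, Σy² = 1972, Σxy = 6034
nΣxy − ΣxΣy = 48272 − 48922 = -650
nΣx² − (Σx)² = 165128 − 160801 = 4327; nΣy² − (Σy)² = 15776 − 14884 = 892
r = -650 / √(4327 × 892) = -650 / 1964.6078 ≈ -0.3309

-0.3309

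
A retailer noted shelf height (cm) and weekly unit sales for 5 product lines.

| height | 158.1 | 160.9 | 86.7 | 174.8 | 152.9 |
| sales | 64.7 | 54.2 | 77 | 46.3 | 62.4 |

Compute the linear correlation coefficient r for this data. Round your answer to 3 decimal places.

-0.890

n = 5, Σx = 733.4, Σy = 304.6, Σx² = 112334.76, Σy² = 19090.18, Σxy = 43259.95
nΣxy − ΣxΣy = 216299.75 − 223393.64 = -7093.89
nΣx² − (Σx)² = 561673.8 − 537875.56 = 23798.24; nΣy² − (Σy)² = 95450.9 − 92781.16 = 2669.74
r = -7093.89 / √(23798.24 × 2669.74) = -7093.89 / 7970.8916 ≈ -0.890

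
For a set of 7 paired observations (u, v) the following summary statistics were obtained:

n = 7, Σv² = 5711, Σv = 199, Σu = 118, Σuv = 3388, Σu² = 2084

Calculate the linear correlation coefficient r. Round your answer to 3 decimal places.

r = (nΣuv − ΣuΣv) / √[(nΣu² − (Σu)²)(nΣv² − (Σv)²)]
Numerator: 7×3388 − 118×199 = 234
Denominator: √[(14588 − 13924)(39977 − 39601)] = √[664 × 376] = 499.6639
r = 234 / 499.6639 ≈ 0.468

0.468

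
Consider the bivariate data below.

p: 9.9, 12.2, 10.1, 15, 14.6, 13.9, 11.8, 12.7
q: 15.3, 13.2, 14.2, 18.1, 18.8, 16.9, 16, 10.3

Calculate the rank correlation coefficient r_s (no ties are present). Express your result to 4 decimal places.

0.5714

Rank p: 1, 4, 2, 8, 7, 6, 3, 5
Rank q: 4, 2, 3, 7, 8, 6, 5, 1
d = rank(p) − rank(q): -3, 2, -1, 1, -1, 0, -2, 4; Σd² = 36
ρ = 1 − 6Σd² / [n(n²−1)] = 1 − 6×36 / (8×63) = 1 − 216/504 ≈ 0.5714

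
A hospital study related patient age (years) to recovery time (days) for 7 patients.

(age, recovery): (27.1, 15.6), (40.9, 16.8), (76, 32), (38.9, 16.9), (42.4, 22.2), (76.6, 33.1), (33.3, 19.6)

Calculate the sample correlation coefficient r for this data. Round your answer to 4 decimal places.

0.9614

n = 7, Σx = 335.2, Σy = 156.2, Σx² = 18470.64, Σy² = 3807.82, Σxy = 8328.71
nΣxy − ΣxΣy = 58300.97 − 52358.24 = 5942.73
nΣx² − (Σx)² = 129294.48 − 112359.04 = 16935.44; nΣy² − (Σy)² = 26654.74 − 24398.44 = 2256.3
r = 5942.73 / √(16935.44 × 2256.3) = 5942.73 / 6181.5397 ≈ 0.9614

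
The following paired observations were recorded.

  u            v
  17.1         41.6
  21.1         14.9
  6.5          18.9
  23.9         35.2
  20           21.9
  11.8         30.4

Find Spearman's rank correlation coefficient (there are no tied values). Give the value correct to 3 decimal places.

Rank u: 3, 5, 1, 6, 4, 2
Rank v: 6, 1, 2, 5, 3, 4
d = rank(u) − rank(v): -3, 4, -1, 1, 1, -2; Σd² = 32
ρ = 1 − 6Σd² / [n(n²−1)] = 1 − 6×32 / (6×35) = 1 − 192/210 ≈ 0.086

0.086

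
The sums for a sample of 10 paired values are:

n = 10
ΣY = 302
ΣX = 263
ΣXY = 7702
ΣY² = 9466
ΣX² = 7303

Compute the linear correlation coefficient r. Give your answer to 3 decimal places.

-0.659

r = (nΣXY − ΣXΣY) / √[(nΣX² − (ΣX)²)(nΣY² − (ΣY)²)]
Numerator: 10×7702 − 263×302 = -2406
Denominator: √[(73030 − 69169)(94660 − 91204)] = √[3861 × 3456] = 3652.8915
r = -2406 / 3652.8915 ≈ -0.659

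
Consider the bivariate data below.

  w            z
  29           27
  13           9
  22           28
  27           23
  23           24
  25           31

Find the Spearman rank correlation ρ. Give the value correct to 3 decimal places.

0.257

Rank w: 6, 1, 2, 5, 3, 4
Rank z: 4, 1, 5, 2, 3, 6
d = rank(w) − rank(z): 2, 0, -3, 3, 0, -2; Σd² = 26
ρ = 1 − 6Σd² / [n(n²−1)] = 1 − 6×26 / (6×35) = 1 − 156/210 ≈ 0.257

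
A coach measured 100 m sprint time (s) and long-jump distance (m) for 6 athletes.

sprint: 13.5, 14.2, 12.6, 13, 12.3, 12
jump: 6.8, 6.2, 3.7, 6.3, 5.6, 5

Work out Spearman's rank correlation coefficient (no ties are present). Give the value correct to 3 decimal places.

Rank sprint: 5, 6, 3, 4, 2, 1
Rank jump: 6, 4, 1, 5, 3, 2
d = rank(sprint) − rank(jump): -1, 2, 2, -1, -1, -1; Σd² = 12
ρ = 1 − 6Σd² / [n(n²−1)] = 1 − 6×12 / (6×35) = 1 − 72/210 ≈ 0.657

0.657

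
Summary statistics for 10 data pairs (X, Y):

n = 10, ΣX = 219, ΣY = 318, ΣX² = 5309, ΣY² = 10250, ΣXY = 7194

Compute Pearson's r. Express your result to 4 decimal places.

r = (nΣXY − ΣXΣY) / √[(nΣX² − (ΣX)²)(nΣY² − (ΣY)²)]
Numerator: 10×7194 − 219×318 = 2298
Denominator: √[(53090 − 47961)(102500 − 101124)] = √[5129 × 1376] = 2656.5963
r = 2298 / 2656.5963 ≈ 0.8650

0.8650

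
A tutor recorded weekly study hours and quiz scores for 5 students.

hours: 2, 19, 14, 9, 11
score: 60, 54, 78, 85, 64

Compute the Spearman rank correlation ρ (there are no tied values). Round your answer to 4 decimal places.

-0.3000

Rank hours: 1, 5, 4, 2, 3
Rank score: 2, 1, 4, 5, 3
d = rank(hours) − rank(score): -1, 4, 0, -3, 0; Σd² = 26
ρ = 1 − 6Σd² / [n(n²−1)] = 1 − 6×26 / (5×24) = 1 − 156/120 ≈ -0.3000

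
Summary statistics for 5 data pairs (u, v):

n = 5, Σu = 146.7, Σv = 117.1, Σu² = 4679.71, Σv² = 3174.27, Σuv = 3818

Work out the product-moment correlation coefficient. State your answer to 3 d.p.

r = (nΣuv − ΣuΣv) / √[(nΣu² − (Σu)²)(nΣv² − (Σv)²)]
Numerator: 5×3818 − 146.7×117.1 = 1911.43
Denominator: √[(23398.55 − 21520.89)(15871.35 − 13712.41)] = √[1877.66 × 2158.94] = 2013.3940
r = 1911.43 / 2013.3940 ≈ 0.949

0.949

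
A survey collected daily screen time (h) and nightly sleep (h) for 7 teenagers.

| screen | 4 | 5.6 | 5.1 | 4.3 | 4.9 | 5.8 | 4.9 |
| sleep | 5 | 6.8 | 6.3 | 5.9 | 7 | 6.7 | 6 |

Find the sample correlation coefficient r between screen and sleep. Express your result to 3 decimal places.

0.806

n = 7, Σx = 34.6, Σy = 43.7, Σx² = 173.52, Σy² = 275.63, Σxy = 218.14
nΣxy − ΣxΣy = 1526.98 − 1512.02 = 14.96
nΣx² − (Σx)² = 1214.64 − 1197.16 = 17.48; nΣy² − (Σy)² = 1929.41 − 1909.69 = 19.72
r = 14.96 / √(17.48 × 19.72) = 14.96 / 18.5662 ≈ 0.806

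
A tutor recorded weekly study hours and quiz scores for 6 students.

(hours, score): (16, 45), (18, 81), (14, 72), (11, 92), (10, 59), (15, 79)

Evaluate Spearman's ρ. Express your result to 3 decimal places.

0.029

Rank hours: 5, 6, 3, 2, 1, 4
Rank score: 1, 5, 3, 6, 2, 4
d = rank(hours) − rank(score): 4, 1, 0, -4, -1, 0; Σd² = 34
ρ = 1 − 6Σd² / [n(n²−1)] = 1 − 6×34 / (6×35) = 1 − 204/210 ≈ 0.029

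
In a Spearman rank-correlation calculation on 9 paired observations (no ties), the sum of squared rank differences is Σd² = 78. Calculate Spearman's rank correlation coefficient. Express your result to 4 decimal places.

0.3500

ρ = 1 − 6Σd² / [n(n²−1)] = 1 − 6×78 / (9×80)
  = 1 − 468/720 = 1 − 0.65000 ≈ 0.3500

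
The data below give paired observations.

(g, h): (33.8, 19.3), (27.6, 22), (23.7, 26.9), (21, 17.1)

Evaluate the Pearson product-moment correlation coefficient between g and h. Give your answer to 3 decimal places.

n = 4, Σg = 106.1, Σh = 85.3, Σg² = 2906.89, Σh² = 1872.51, Σgh = 2256.17
nΣgh − ΣgΣh = 9024.68 − 9050.33 = -25.65
nΣg² − (Σg)² = 11627.56 − 11257.21 = 370.35; nΣh² − (Σh)² = 7490.04 − 7276.09 = 213.95
r = -25.65 / √(370.35 × 213.95) = -25.65 / 281.4896 ≈ -0.091

-0.091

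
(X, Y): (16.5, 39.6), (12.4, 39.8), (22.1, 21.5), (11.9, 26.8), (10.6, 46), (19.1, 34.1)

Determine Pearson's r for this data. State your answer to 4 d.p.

-0.6120

n = 6, ΣX = 92.6, ΣY = 207.8, ΣX² = 1533.2, ΣY² = 7611.5, ΣXY = 3079.9
nΣXY − ΣXΣY = 18479.4 − 19242.28 = -762.88
nΣX² − (ΣX)² = 9199.2 − 8574.76 = 624.44; nΣY² − (ΣY)² = 45669 − 43180.84 = 2488.16
r = -762.88 / √(624.44 × 2488.16) = -762.88 / 1246.4777 ≈ -0.6120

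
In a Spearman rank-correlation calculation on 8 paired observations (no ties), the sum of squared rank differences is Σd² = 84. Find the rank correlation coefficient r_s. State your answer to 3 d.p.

0.000

ρ = 1 − 6Σd² / [n(n²−1)] = 1 − 6×84 / (8×63)
  = 1 − 504/504 = 1 − 1.0000 ≈ 0.000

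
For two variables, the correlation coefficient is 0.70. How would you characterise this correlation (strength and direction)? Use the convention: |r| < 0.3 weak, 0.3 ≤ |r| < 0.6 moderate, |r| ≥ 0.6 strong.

strong positive

r = 0.70 > 0 so the relationship is positive.
|r| = 0.70, which falls in the strong range.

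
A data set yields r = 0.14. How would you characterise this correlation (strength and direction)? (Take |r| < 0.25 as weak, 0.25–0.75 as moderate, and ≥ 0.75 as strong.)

weak positive

r = 0.14 > 0 so the relationship is positive.
|r| = 0.14, which falls in the weak range.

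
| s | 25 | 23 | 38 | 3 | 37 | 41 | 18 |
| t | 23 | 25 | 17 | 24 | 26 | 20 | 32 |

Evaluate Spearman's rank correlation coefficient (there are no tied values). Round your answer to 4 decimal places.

Rank s: 4, 3, 6, 1, 5, 7, 2
Rank t: 3, 5, 1, 4, 6, 2, 7
d = rank(s) − rank(t): 1, -2, 5, -3, -1, 5, -5; Σd² = 90
ρ = 1 − 6Σd² / [n(n²−1)] = 1 − 6×90 / (7×48) = 1 − 540/336 ≈ -0.6071

-0.6071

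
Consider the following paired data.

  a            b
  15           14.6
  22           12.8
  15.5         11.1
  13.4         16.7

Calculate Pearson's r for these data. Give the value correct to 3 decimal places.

n = 4, Σa = 65.9, Σb = 55.2, Σa² = 1128.81, Σb² = 779.1, Σab = 896.43
nΣab − ΣaΣb = 3585.72 − 3637.68 = -51.96
nΣa² − (Σa)² = 4515.24 − 4342.81 = 172.43; nΣb² − (Σb)² = 3116.4 − 3047.04 = 69.36
r = -51.96 / √(172.43 × 69.36) = -51.96 / 109.3606 ≈ -0.475

-0.475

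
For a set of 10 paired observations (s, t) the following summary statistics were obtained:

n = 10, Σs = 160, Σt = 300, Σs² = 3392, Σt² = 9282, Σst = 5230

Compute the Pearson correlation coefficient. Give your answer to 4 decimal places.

r = (nΣst − ΣsΣt) / √[(nΣs² − (Σs)²)(nΣt² − (Σt)²)]
Numerator: 10×5230 − 160×300 = 4300
Denominator: √[(33920 − 25600)(92820 − 90000)] = √[8320 × 2820] = 4843.8002
r = 4300 / 4843.8002 ≈ 0.8877

0.8877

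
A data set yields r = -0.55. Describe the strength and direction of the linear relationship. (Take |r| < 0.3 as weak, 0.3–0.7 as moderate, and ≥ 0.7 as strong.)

r = -0.55 < 0 so the relationship is negative.
|r| = 0.55, which falls in the moderate range.

moderate negative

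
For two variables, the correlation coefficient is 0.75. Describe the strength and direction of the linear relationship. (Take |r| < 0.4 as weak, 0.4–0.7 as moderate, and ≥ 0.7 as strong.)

r = 0.75 > 0 so the relationship is positive.
|r| = 0.75, which falls in the strong range.

strong positive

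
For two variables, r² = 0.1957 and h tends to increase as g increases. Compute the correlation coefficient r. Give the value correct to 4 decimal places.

|r| = √0.1957 = 0.4424
The association is positive, so r = 0.4424.

0.4424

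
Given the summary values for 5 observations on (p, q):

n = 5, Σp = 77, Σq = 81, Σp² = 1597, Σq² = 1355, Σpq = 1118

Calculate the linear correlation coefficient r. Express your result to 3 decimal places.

r = (nΣpq − ΣpΣq) / √[(nΣp² − (Σp)²)(nΣq² − (Σq)²)]
Numerator: 5×1118 − 77×81 = -647
Denominator: √[(7985 − 5929)(6775 − 6561)] = √[2056 × 214] = 663.3129
r = -647 / 663.3129 ≈ -0.975

-0.975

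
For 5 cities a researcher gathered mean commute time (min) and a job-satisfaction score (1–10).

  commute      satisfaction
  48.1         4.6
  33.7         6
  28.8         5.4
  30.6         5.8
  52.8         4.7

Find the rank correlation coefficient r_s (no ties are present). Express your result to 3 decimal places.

Rank commute: 4, 3, 1, 2, 5
Rank satisfaction: 1, 5, 3, 4, 2
d = rank(commute) − rank(satisfaction): 3, -2, -2, -2, 3; Σd² = 30
ρ = 1 − 6Σd² / [n(n²−1)] = 1 − 6×30 / (5×24) = 1 − 180/120 ≈ -0.500

-0.500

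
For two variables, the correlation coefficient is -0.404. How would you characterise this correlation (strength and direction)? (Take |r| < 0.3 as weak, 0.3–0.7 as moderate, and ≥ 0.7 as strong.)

moderate negative

r = -0.404 < 0 so the relationship is negative.
|r| = 0.404, which falls in the moderate range.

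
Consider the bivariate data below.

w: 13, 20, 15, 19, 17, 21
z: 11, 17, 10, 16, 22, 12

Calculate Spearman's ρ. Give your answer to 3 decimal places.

Rank w: 1, 5, 2, 4, 3, 6
Rank z: 2, 5, 1, 4, 6, 3
d = rank(w) − rank(z): -1, 0, 1, 0, -3, 3; Σd² = 20
ρ = 1 − 6Σd² / [n(n²−1)] = 1 − 6×20 / (6×35) = 1 − 120/210 ≈ 0.429

0.429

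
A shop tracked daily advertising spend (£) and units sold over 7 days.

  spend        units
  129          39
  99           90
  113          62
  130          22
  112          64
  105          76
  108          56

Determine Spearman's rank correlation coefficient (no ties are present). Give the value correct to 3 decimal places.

-0.893

Rank spend: 6, 1, 5, 7, 4, 2, 3
Rank units: 2, 7, 4, 1, 5, 6, 3
d = rank(spend) − rank(units): 4, -6, 1, 6, -1, -4, 0; Σd² = 106
ρ = 1 − 6Σd² / [n(n²−1)] = 1 − 6×106 / (7×48) = 1 − 636/336 ≈ -0.893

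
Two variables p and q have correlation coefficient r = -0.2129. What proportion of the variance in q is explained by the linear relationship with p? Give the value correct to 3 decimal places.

0.045

r² = (-0.2129)² = 0.045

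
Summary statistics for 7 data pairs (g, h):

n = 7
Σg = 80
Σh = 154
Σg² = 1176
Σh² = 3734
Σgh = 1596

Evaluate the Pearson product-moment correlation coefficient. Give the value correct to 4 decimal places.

-0.5450

r = (nΣgh − ΣgΣh) / √[(nΣg² − (Σg)²)(nΣh² − (Σh)²)]
Numerator: 7×1596 − 80×154 = -1148
Denominator: √[(8232 − 6400)(26138 − 23716)] = √[1832 × 2422] = 2106.4434
r = -1148 / 2106.4434 ≈ -0.5450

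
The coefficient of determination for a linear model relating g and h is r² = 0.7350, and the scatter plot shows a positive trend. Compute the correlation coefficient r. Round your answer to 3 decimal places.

|r| = √0.7350 = 0.857
The association is positive, so r = 0.857.

0.857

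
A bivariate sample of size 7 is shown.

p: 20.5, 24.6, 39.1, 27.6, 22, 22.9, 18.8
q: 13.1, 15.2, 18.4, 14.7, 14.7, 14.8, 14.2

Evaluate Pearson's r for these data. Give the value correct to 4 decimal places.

0.9265

n = 7, Σp = 175.5, Σq = 105.1, Σp² = 4677.83, Σq² = 1594.07, Σpq = 2696.91
nΣpq − ΣpΣq = 18878.37 − 18445.05 = 433.32
nΣp² − (Σp)² = 32744.81 − 30800.25 = 1944.56; nΣq² − (Σq)² = 11158.49 − 11046.01 = 112.48
r = 433.32 / √(1944.56 × 112.48) = 433.32 / 467.6795 ≈ 0.9265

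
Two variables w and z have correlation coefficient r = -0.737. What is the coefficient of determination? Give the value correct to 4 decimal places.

0.5432

r² = (-0.737)² = 0.5432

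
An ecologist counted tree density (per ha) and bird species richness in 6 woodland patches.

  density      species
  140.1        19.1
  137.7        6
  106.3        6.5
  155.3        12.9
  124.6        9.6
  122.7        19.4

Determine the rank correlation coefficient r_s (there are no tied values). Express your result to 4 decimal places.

Rank density: 5, 4, 1, 6, 3, 2
Rank species: 5, 1, 2, 4, 3, 6
d = rank(density) − rank(species): 0, 3, -1, 2, 0, -4; Σd² = 30
ρ = 1 − 6Σd² / [n(n²−1)] = 1 − 6×30 / (6×35) = 1 − 180/210 ≈ 0.1429

0.1429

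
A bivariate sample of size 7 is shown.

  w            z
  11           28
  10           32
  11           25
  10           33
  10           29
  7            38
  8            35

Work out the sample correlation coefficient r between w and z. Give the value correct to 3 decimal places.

n = 7, Σw = 67, Σz = 220, Σw² = 655, Σz² = 7032, Σwz = 2069
nΣwz − ΣwΣz = 14483 − 14740 = -257
nΣw² − (Σw)² = 4585 − 4489 = 96; nΣz² − (Σz)² = 49224 − 48400 = 824
r = -257 / √(96 × 824) = -257 / 281.2543 ≈ -0.914

-0.914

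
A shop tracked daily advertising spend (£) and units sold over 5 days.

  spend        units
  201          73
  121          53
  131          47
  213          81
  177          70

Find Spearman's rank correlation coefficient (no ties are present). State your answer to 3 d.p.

0.900

Rank spend: 4, 1, 2, 5, 3
Rank units: 4, 2, 1, 5, 3
d = rank(spend) − rank(units): 0, -1, 1, 0, 0; Σd² = 2
ρ = 1 − 6Σd² / [n(n²−1)] = 1 − 6×2 / (5×24) = 1 − 12/120 ≈ 0.900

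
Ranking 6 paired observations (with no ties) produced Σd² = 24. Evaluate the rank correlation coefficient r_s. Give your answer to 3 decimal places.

ρ = 1 − 6Σd² / [n(n²−1)] = 1 − 6×24 / (6×35)
  = 1 − 144/210 = 1 − 0.6857 ≈ 0.314

0.314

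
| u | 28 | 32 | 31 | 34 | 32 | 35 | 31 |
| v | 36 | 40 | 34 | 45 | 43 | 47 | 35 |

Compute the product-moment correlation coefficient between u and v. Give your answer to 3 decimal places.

0.825

n = 7, Σu = 223, Σv = 280, Σu² = 7135, Σv² = 11360, Σuv = 8978
nΣuv − ΣuΣv = 62846 − 62440 = 406
nΣu² − (Σu)² = 49945 − 49729 = 216; nΣv² − (Σv)² = 79520 − 78400 = 1120
r = 406 / √(216 × 1120) = 406 / 491.8536 ≈ 0.825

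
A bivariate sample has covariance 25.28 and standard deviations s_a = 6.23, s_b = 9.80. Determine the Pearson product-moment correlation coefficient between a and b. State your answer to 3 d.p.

r = Cov(a,b) / (s_a · s_b) = 25.28 / (6.23 × 9.80)
  = 25.28 / 61.0540 ≈ 0.414

0.414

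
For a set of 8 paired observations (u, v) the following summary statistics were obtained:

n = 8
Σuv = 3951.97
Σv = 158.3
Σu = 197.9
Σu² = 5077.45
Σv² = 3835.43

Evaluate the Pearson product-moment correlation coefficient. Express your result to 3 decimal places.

r = (nΣuv − ΣuΣv) / √[(nΣu² − (Σu)²)(nΣv² − (Σv)²)]
Numerator: 8×3951.97 − 197.9×158.3 = 288.19
Denominator: √[(40619.6 − 39164.41)(30683.44 − 25058.89)] = √[1455.19 × 5624.55] = 2860.9070
r = 288.19 / 2860.9070 ≈ 0.101

0.101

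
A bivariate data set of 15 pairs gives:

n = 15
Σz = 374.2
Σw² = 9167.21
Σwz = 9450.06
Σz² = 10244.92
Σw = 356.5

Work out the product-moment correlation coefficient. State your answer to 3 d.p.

r = (nΣwz − ΣwΣz) / √[(nΣw² − (Σw)²)(nΣz² − (Σz)²)]
Numerator: 15×9450.06 − 356.5×374.2 = 8348.6
Denominator: √[(137508.15 − 127092.25)(153673.8 − 140025.64)] = √[10415.9 × 13648.16] = 11922.9975
r = 8348.6 / 11922.9975 ≈ 0.700

0.700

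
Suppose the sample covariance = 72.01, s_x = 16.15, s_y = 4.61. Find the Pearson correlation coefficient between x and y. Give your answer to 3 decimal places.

0.967

r = Cov(x,y) / (s_x · s_y) = 72.01 / (16.15 × 4.61)
  = 72.01 / 74.4515 ≈ 0.967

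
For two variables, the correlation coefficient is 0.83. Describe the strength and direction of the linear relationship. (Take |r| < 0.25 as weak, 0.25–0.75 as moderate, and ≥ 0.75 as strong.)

r = 0.83 > 0 so the relationship is positive.
|r| = 0.83, which falls in the strong range.

strong positive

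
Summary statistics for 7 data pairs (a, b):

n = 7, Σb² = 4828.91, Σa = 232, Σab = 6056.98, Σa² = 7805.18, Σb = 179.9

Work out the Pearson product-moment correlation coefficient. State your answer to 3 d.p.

0.613

r = (nΣab − ΣaΣb) / √[(nΣa² − (Σa)²)(nΣb² − (Σb)²)]
Numerator: 7×6056.98 − 232×179.9 = 662.06
Denominator: √[(54636.26 − 53824)(33802.37 − 32364.01)] = √[812.26 × 1438.36] = 1080.8896
r = 662.06 / 1080.8896 ≈ 0.613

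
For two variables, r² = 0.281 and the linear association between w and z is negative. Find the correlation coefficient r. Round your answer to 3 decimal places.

-0.530

|r| = √0.281 = 0.530
The association is negative, so r = −0.530.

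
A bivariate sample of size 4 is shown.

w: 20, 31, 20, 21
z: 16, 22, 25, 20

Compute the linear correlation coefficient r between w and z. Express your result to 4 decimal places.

0.2144

n = 4, Σw = 92, Σz = 83, Σw² = 2202, Σz² = 1765, Σwz = 1922
nΣwz − ΣwΣz = 7688 − 7636 = 52
nΣw² − (Σw)² = 8808 − 8464 = 344; nΣz² − (Σz)² = 7060 − 6889 = 171
r = 52 / √(344 × 171) = 52 / 242.5366 ≈ 0.2144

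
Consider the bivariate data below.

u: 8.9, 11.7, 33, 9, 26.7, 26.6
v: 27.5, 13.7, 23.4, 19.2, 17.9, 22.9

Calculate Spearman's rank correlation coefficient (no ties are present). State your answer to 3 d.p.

-0.143

Rank u: 1, 3, 6, 2, 5, 4
Rank v: 6, 1, 5, 3, 2, 4
d = rank(u) − rank(v): -5, 2, 1, -1, 3, 0; Σd² = 40
ρ = 1 − 6Σd² / [n(n²−1)] = 1 − 6×40 / (6×35) = 1 − 240/210 ≈ -0.143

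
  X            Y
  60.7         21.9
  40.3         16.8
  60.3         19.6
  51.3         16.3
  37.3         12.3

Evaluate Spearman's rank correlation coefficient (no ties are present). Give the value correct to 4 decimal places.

0.9000

Rank X: 5, 2, 4, 3, 1
Rank Y: 5, 3, 4, 2, 1
d = rank(X) − rank(Y): 0, -1, 0, 1, 0; Σd² = 2
ρ = 1 − 6Σd² / [n(n²−1)] = 1 − 6×2 / (5×24) = 1 − 12/120 ≈ 0.9000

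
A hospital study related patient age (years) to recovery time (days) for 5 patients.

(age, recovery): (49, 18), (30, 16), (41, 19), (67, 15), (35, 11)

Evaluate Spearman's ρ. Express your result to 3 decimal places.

Rank age: 4, 1, 3, 5, 2
Rank recovery: 4, 3, 5, 2, 1
d = rank(age) − rank(recovery): 0, -2, -2, 3, 1; Σd² = 18
ρ = 1 − 6Σd² / [n(n²−1)] = 1 − 6×18 / (5×24) = 1 − 108/120 ≈ 0.100

0.100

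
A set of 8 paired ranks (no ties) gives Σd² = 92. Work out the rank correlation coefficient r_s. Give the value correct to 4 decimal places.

ρ = 1 − 6Σd² / [n(n²−1)] = 1 − 6×92 / (8×63)
  = 1 − 552/504 = 1 − 1.09524 ≈ -0.0952

-0.0952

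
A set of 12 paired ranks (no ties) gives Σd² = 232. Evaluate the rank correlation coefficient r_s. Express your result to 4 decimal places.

ρ = 1 − 6Σd² / [n(n²−1)] = 1 − 6×232 / (12×143)
  = 1 − 1392/1716 = 1 − 0.81119 ≈ 0.1888

0.1888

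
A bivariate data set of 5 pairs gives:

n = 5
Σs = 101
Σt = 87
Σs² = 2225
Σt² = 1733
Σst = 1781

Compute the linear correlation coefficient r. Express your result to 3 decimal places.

0.117

r = (nΣst − ΣsΣt) / √[(nΣs² − (Σs)²)(nΣt² − (Σt)²)]
Numerator: 5×1781 − 101×87 = 118
Denominator: √[(11125 − 10201)(8665 − 7569)] = √[924 × 1096] = 1006.3320
r = 118 / 1006.3320 ≈ 0.117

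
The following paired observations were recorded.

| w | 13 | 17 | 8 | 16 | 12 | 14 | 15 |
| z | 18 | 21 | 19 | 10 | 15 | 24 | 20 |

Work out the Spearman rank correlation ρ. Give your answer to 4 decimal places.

Rank w: 3, 7, 1, 6, 2, 4, 5
Rank z: 3, 6, 4, 1, 2, 7, 5
d = rank(w) − rank(z): 0, 1, -3, 5, 0, -3, 0; Σd² = 44
ρ = 1 − 6Σd² / [n(n²−1)] = 1 − 6×44 / (7×48) = 1 − 264/336 ≈ 0.2143

0.2143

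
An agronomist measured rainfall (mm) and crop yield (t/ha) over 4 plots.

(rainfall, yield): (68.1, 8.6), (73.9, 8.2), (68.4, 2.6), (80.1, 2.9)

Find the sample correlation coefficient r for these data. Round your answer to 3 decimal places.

-0.321

n = 4, Σx = 290.5, Σy = 22.3, Σx² = 21193.39, Σy² = 156.37, Σxy = 1601.77
nΣxy − ΣxΣy = 6407.08 − 6478.15 = -71.07
nΣx² − (Σx)² = 84773.56 − 84390.25 = 383.31; nΣy² − (Σy)² = 625.48 − 497.29 = 128.19
r = -71.07 / √(383.31 × 128.19) = -71.07 / 221.6676 ≈ -0.321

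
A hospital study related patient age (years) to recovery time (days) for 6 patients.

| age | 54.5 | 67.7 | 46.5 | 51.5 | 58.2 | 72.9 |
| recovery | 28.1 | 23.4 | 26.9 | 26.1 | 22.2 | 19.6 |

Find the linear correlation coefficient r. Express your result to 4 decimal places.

n = 6, Σx = 351.3, Σy = 146.3, Σx² = 21069.69, Σy² = 3618.99, Σxy = 8431.51
nΣxy − ΣxΣy = 50589.06 − 51395.19 = -806.13
nΣx² − (Σx)² = 126418.14 − 123411.69 = 3006.45; nΣy² − (Σy)² = 21713.94 − 21403.69 = 310.25
r = -806.13 / √(3006.45 × 310.25) = -806.13 / 965.7904 ≈ -0.8347

-0.8347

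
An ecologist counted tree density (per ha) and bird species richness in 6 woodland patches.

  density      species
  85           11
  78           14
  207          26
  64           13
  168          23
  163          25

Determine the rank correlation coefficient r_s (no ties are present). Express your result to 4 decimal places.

0.7714

Rank density: 3, 2, 6, 1, 5, 4
Rank species: 1, 3, 6, 2, 4, 5
d = rank(density) − rank(species): 2, -1, 0, -1, 1, -1; Σd² = 8
ρ = 1 − 6Σd² / [n(n²−1)] = 1 − 6×8 / (6×35) = 1 − 48/210 ≈ 0.7714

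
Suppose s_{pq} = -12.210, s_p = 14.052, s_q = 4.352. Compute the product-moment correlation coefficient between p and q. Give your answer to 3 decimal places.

-0.200

r = Cov(p,q) / (s_p · s_q) = -12.210 / (14.052 × 4.352)
  = -12.210 / 61.1543 ≈ -0.200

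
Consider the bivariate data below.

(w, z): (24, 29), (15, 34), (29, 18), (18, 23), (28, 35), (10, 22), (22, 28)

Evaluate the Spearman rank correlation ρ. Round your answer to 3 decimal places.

Rank w: 5, 2, 7, 3, 6, 1, 4
Rank z: 5, 6, 1, 3, 7, 2, 4
d = rank(w) − rank(z): 0, -4, 6, 0, -1, -1, 0; Σd² = 54
ρ = 1 − 6Σd² / [n(n²−1)] = 1 − 6×54 / (7×48) = 1 − 324/336 ≈ 0.036

0.036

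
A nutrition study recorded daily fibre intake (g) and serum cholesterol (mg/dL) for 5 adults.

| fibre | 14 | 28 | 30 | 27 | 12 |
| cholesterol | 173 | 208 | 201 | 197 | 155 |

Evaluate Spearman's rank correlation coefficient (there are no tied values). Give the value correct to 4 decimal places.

Rank fibre: 2, 4, 5, 3, 1
Rank cholesterol: 2, 5, 4, 3, 1
d = rank(fibre) − rank(cholesterol): 0, -1, 1, 0, 0; Σd² = 2
ρ = 1 − 6Σd² / [n(n²−1)] = 1 − 6×2 / (5×24) = 1 − 12/120 ≈ 0.9000

0.9000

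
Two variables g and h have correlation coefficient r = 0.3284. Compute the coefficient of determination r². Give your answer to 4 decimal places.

0.1078

r² = (0.3284)² = 0.1078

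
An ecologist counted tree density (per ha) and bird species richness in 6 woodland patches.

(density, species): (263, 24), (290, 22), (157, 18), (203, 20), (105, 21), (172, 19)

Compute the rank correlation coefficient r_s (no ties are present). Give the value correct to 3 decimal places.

0.600

Rank density: 5, 6, 2, 4, 1, 3
Rank species: 6, 5, 1, 3, 4, 2
d = rank(density) − rank(species): -1, 1, 1, 1, -3, 1; Σd² = 14
ρ = 1 − 6Σd² / [n(n²−1)] = 1 − 6×14 / (6×35) = 1 − 84/210 ≈ 0.600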